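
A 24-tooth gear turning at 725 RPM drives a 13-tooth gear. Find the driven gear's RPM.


Gear ratio = 24:13 = 24:13
RPM_B = RPM_A × (teeth_A / teeth_B)
= 725 × (24/13)
= 1338.5 RPM

1338.5 RPM


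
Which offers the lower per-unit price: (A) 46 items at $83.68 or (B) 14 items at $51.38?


Deal A: $83.68/46 = $1.8191/unit
Deal B: $51.38/14 = $3.6700/unit
A is cheaper per unit
= Deal A

Deal A


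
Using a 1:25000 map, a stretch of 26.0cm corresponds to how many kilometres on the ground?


Real distance = map distance × scale
= 26.0cm × 25000
= 650000 cm = 6500.0 m
= 6.500 km

6.500 km


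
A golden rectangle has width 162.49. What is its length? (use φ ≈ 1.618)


φ = (1 + √5) / 2 ≈ 1.618
Length = width × φ = 162.49 × 1.618 = 262.90882
≈ 262.91

262.91


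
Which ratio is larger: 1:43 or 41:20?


1/43 = 0.0233
41/20 = 2.0500
0.0233 < 2.0500, so 1:43 is less
= 41:20

41:20


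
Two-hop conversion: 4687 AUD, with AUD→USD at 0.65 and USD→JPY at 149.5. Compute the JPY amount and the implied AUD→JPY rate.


Step 1: 4687 AUD × 0.65 = 3046.55 USD
Step 2: 3046.55 USD × 149.5 = 455459.23 JPY
Implied rate AUD→JPY = 0.65 × 149.5 = 97.1750
= 455459.23 JPY; implied rate 97.1750 JPY/AUD

455459.23 JPY; implied rate 97.1750 JPY/AUD


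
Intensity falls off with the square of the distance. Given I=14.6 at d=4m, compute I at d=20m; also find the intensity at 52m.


I₁d₁² = I₂d₂²
I at 20m = 14.6 × (4/20)² = 14.6 × 16/400 = 233.6/400 = 0.5840
I at 52m = 14.6 × (4/52)² = 14.6 × 16/2704 = 233.6/2704 ≈ 0.0864
= 0.5840 and 0.0864

0.5840 and 0.0864


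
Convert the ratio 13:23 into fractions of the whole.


Total parts = 13 + 23 = 36
First part: 13/36 = 13/36
Second part: 23/36 = 23/36
= 13/36 and 23/36

13/36 and 23/36


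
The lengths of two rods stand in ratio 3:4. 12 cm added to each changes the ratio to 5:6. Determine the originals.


Let A = 3k, B = 4k.
(3k + 12) / (4k + 12) = 5/6
Cross-multiply: 6(3k + 12) = 5(4k + 12)
18k + 72 = 20k + 60
18k - 20k = 60 - 72
-2k = -12
k = -12/-2 = 6
A = 3×6 = 18, B = 4×6 = 24
= A = 18, B = 24

A = 18, B = 24


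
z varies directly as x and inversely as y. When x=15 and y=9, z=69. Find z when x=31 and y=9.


z = k·x/y
Solve for k using the known point: k = z·y/x = 69×9/15 = 621/15 = 41.4000
Now evaluate at x=31, y=9:
z = k × 31 / 9 = (621 × 31) / (15 × 9) = 19251/135
= 142.6000

142.6000


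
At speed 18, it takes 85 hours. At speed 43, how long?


Inverse proportion: x × y = constant
k = 18 × 85 = 1530
y₂ = k / 43 = 1530 / 43
= 35.58

35.58


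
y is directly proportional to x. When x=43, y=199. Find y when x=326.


Direct proportion: y/x = constant
k = 199/43 ≈ 4.6279
y₂ = k × 326 = 199 × 326 / 43 = 64874/43
≈ 1508.70

1508.70


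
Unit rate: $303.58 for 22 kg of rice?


Unit rate = total / quantity
= 303.58 / 22
= $13.80 per unit

$13.80 per unit


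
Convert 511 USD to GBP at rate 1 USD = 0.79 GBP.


Amount × rate = 511 × 0.79
= 403.69 GBP

403.69 GBP


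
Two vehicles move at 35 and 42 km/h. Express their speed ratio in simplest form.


Ratio = 35:42
GCD = 7
Simplified = 5:6
Time ratio (same distance) = 6:5
Speed ratio = 5:6

5:6


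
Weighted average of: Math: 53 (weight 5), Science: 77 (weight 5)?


Numerator = 53×5 + 77×5
= 265 + 385
= 650
Total weight = 10
Weighted avg = 650/10
= 65.00

65.00


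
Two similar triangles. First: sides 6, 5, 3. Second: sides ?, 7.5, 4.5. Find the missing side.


Scale factor = 7.5/5 = 1.5
Missing side = 6 × 1.5
= 9.0

9.0


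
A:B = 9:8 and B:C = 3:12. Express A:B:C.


Match B: multiply A:B by 3 → 27:24
Multiply B:C by 8 → 24:96
Combined: 27:24:96
GCD = 3
= 9:8:32

9:8:32


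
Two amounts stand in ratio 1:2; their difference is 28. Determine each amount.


Let A = 1k, B = 2k.
2k - 1k = 28
1k = 28 → k = 28/1 = 28
A = 1×28 = 28, B = 2×28 = 56
= A = 28, B = 56

A = 28, B = 56


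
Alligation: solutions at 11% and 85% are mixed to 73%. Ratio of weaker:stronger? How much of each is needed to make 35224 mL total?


Let x parts of 11% mix with y parts of 85%.
11x + 85y = 73(x + y)
11x + 85y = 73x + 73y
x(11 - 73) = y(73 - 85)
x/y = (85 - 73)/(73 - 11) = 12/62
Simplify: 6:31
Total parts = 37; one part = 35224/37 = 952.00 mL
11% solution: 6×952.00 = 5712.00 mL
85% solution: 31×952.00 = 29512.00 mL
= ratio 6:31; 5712.00 mL and 29512.00 mL

ratio 6:31; 5712.00 mL and 29512.00 mL


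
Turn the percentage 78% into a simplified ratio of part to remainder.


78% means 78 parts out of 100; remainder = 22
Part : remainder = 78:22
GCD = 2
= 39:11

39:11


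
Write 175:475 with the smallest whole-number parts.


GCD(175, 475) = 25
175/25 : 475/25
= 7:19

7:19


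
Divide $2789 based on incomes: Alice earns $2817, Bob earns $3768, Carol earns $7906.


Total income = 2817 + 3768 + 7906 = $14491
Alice: $2789 × 2817/14491 = $542.17
Bob: $2789 × 3768/14491 = $725.21
Carol: $2789 × 7906/14491 = $1521.62
= Alice: $542.17, Bob: $725.21, Carol: $1521.62

Alice: $542.17, Bob: $725.21, Carol: $1521.62


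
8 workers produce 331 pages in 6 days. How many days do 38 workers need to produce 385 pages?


Days ∝ work / workers, so d₂ = d₁ × (m₁/m₂) × (w₂/w₁)
Workers factor (inverse): 8/38 ≈ 0.2105
Work factor (direct): 385/331 ≈ 1.1631
d₂ = 6 × 8/38 × 385/331 = (6 × 8 × 385) / (38 × 331) = 18480/12578
≈ 1.47 days

1.47 days


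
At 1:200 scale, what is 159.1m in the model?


Model size = real / scale
= 159.1 / 200
= 0.7955 m

0.7955 m


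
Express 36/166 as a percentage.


Percentage = (part / whole) × 100
= (36 / 166) × 100
≈ 21.69%

21.69%


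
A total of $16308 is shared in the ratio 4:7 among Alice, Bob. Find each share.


Total parts = 4 + 7 = 11
Alice: 16308 × 4/11 = 5930.18
Bob: 16308 × 7/11 = 10377.82
= Alice: $5930.18, Bob: $10377.82

Alice: $5930.18, Bob: $10377.82


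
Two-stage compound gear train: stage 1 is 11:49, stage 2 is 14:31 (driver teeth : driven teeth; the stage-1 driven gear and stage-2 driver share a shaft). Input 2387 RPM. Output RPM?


Stage 1: RPM_B = RPM_A × t_A/t_B = 2387 × 11/49 = 26257/49 ≈ 535.86
B and C share a shaft → RPM_C = RPM_B
Stage 2: RPM_D = RPM_C × t_C/t_D = RPM_A × (t_A×t_C)/(t_B×t_D)
Overall ratio = (11×14)/(49×31) = 154/1519
RPM_D = 2387 × 154/1519 = 367598/1519
= 242.00 RPM

242.00 RPM


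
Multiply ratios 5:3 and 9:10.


Compound ratio = (5×9) : (3×10)
= 45:30
GCD = 15
= 3:2

3:2


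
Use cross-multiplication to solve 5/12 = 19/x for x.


Cross multiply: 5 × x = 12 × 19
5x = 228
x = 228 / 5
= 45.60

45.60


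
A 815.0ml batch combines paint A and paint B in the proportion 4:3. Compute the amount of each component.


Total parts = 4 + 3 = 7
paint A: 815.0 × 4/7 = 465.7ml
paint B: 815.0 × 3/7 = 349.3ml
= 465.7ml and 349.3ml

465.7ml and 349.3ml


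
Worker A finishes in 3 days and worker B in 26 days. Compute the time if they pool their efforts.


Rate of A = 1/3 per day
Rate of B = 1/26 per day
Combined rate = 1/3 + 1/26 = 29/78 ≈ 0.3718 per day
Days = 1 / combined rate = 78/29
≈ 2.69 days

2.69 days


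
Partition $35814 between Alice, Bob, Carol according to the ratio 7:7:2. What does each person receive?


Total parts = 7 + 7 + 2 = 16
Alice: 35814 × 7/16 = 15668.63
Bob: 35814 × 7/16 = 15668.63
Carol: 35814 × 2/16 = 4476.75
= Alice: $15668.63, Bob: $15668.63, Carol: $4476.75

Alice: $15668.63, Bob: $15668.63, Carol: $4476.75


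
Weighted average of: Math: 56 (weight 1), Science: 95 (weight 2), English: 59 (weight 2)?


Numerator = 56×1 + 95×2 + 59×2
= 56 + 190 + 118
= 364
Total weight = 5
Weighted avg = 364/5
= 72.80

72.80


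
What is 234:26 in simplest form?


GCD(234, 26) = 26
234/26 : 26/26
= 9:1

9:1


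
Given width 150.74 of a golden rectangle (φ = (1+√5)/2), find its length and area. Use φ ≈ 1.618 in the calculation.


φ = (1 + √5) / 2 ≈ 1.618
Length = width × φ = 150.74 × 1.618 = 243.89732
≈ 243.90
Area = width × length = 150.74 × 243.89732 = 36765.0820168 ≈ 36765.08
= Length: 243.90, Area: 36765.08

Length: 243.90, Area: 36765.08


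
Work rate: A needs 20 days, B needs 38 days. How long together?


Rate of A = 1/20 per day
Rate of B = 1/38 per day
Combined rate = 1/20 + 1/38 = 58/760 ≈ 0.0763 per day
Days = 1 / combined rate = 760/58
≈ 13.10 days

13.10 days


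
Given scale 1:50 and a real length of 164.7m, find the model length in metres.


Model size = real / scale
= 164.7 / 50
= 3.2940 m

3.2940 m


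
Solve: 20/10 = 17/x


Cross multiply: 20 × x = 10 × 17
20x = 170
x = 170 / 20
= 8.50

8.50


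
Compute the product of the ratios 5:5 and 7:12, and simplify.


Compound ratio = (5×7) : (5×12)
= 35:60
GCD = 5
= 7:12

7:12


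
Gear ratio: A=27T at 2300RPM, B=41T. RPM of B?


Gear ratio = 27:41 = 27:41
RPM_B = RPM_A × (teeth_A / teeth_B)
= 2300 × (27/41)
= 1514.6 RPM

1514.6 RPM


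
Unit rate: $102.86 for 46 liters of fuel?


Unit rate = total / quantity
= 102.86 / 46
= $2.24 per unit

$2.24 per unit


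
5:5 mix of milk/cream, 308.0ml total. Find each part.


Total parts = 5 + 5 = 10
milk: 308.0 × 5/10 = 154.0ml
cream: 308.0 × 5/10 = 154.0ml
= 154.0ml and 154.0ml

154.0ml and 154.0ml


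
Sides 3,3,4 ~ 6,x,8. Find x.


Scale factor = 6/3 = 2
Missing side = 3 × 2
= 6.0

6.0


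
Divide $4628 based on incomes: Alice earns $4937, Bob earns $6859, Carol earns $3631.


Total income = 4937 + 6859 + 3631 = $15427
Alice: $4628 × 4937/15427 = $1481.07
Bob: $4628 × 6859/15427 = $2057.66
Carol: $4628 × 3631/15427 = $1089.28
= Alice: $1481.07, Bob: $2057.66, Carol: $1089.28

Alice: $1481.07, Bob: $2057.66, Carol: $1089.28


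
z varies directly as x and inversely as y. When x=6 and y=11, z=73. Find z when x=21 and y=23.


z = k·x/y
Solve for k using the known point: k = z·y/x = 73×11/6 = 803/6 ≈ 133.8333
Now evaluate at x=21, y=23:
z = k × 21 / 23 = (803 × 21) / (6 × 23) = 16863/138
≈ 122.1957

122.1957


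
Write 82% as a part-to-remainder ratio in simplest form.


82% means 82 parts out of 100; remainder = 18
Part : remainder = 82:18
GCD = 2
= 41:9

41:9


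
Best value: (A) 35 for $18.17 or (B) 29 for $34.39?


Deal A: $18.17/35 = $0.5191/unit
Deal B: $34.39/29 = $1.1859/unit
A is cheaper per unit
= Deal A

Deal A


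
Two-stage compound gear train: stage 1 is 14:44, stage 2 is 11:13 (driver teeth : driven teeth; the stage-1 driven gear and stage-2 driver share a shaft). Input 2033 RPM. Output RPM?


Stage 1: RPM_B = RPM_A × t_A/t_B = 2033 × 14/44 = 28462/44 ≈ 646.86
B and C share a shaft → RPM_C = RPM_B
Stage 2: RPM_D = RPM_C × t_C/t_D = RPM_A × (t_A×t_C)/(t_B×t_D)
Overall ratio = (14×11)/(44×13) = 154/572
RPM_D = 2033 × 154/572 = 313082/572
≈ 547.35 RPM

547.35 RPM


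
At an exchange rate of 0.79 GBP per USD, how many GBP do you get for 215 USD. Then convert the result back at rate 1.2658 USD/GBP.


Amount × rate = 215 × 0.79 = 169.85 GBP
Round-trip: 169.85 × 1.2658 = 215.00 USD
= 169.85 GBP, then 215.00 USD

169.85 GBP, then 215.00 USD


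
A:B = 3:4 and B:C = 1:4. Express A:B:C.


Match B: multiply A:B by 1 → 3:4
Multiply B:C by 4 → 4:16
Combined: 3:4:16
GCD = 1
= 3:4:16

3:4:16


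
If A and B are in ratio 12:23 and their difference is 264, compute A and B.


Let A = 12k, B = 23k.
23k - 12k = 264
11k = 264 → k = 264/11 = 24
A = 12×24 = 288, B = 23×24 = 552
= A = 288, B = 552

A = 288, B = 552


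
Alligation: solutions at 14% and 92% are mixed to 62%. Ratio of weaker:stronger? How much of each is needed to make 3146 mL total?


Let x parts of 14% mix with y parts of 92%.
14x + 92y = 62(x + y)
14x + 92y = 62x + 62y
x(14 - 62) = y(62 - 92)
x/y = (92 - 62)/(62 - 14) = 30/48
Simplify: 5:8
Total parts = 13; one part = 3146/13 = 242.00 mL
14% solution: 5×242.00 = 1210.00 mL
92% solution: 8×242.00 = 1936.00 mL
= ratio 5:8; 1210.00 mL and 1936.00 mL

ratio 5:8; 1210.00 mL and 1936.00 mL


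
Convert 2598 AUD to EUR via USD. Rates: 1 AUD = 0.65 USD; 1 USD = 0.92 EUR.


Step 1: 2598 AUD × 0.65 = 1688.70 USD
Step 2: 1688.70 USD × 0.92 = 1553.60 EUR
Implied rate AUD→EUR = 0.65 × 0.92 = 0.5980
= 1553.60 EUR

1553.60 EUR


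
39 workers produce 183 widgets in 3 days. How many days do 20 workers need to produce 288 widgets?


Days ∝ work / workers, so d₂ = d₁ × (m₁/m₂) × (w₂/w₁)
Workers factor (inverse): 39/20 = 1.9500
Work factor (direct): 288/183 ≈ 1.5738
d₂ = 3 × 39/20 × 288/183 = (3 × 39 × 288) / (20 × 183) = 33696/3660
≈ 9.21 days

9.21 days


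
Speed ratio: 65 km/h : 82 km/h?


Ratio = 65:82
GCD = 1
Simplified = 65:82
Time ratio (same distance) = 82:65
Speed ratio = 65:82

65:82


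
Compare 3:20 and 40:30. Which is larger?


3/20 = 0.1500
40/30 = 1.3333
0.1500 < 1.3333, so 3:20 is less
= 40:30

40:30


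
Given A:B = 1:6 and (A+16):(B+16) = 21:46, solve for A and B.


Let A = 1k, B = 6k.
(1k + 16) / (6k + 16) = 21/46
Cross-multiply: 46(1k + 16) = 21(6k + 16)
46k + 736 = 126k + 336
46k - 126k = 336 - 736
-80k = -400
k = -400/-80 = 5
A = 1×5 = 5, B = 6×5 = 30
= A = 5, B = 30

A = 5, B = 30


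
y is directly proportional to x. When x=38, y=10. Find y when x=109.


Direct proportion: y/x = constant
k = 10/38 ≈ 0.2632
y₂ = k × 109 = 10 × 109 / 38 = 1090/38
≈ 28.68

28.68


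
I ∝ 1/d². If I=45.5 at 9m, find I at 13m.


I₁d₁² = I₂d₂²
I₂ = I₁ × (d₁/d₂)²
= 45.5 × (9/13)²
= 45.5 × 81/169
= 3685.5/169
≈ 21.8077

21.8077


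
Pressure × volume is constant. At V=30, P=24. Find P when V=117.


Inverse proportion: x × y = constant
k = 30 × 24 = 720
y₂ = k / 117 = 720 / 117
= 6.15

6.15


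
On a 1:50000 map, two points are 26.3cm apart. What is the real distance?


Real distance = map distance × scale
= 26.3cm × 50000
= 1315000 cm = 13150.0 m
= 13.150 km

13.150 km


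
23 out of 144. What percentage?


Percentage = (part / whole) × 100
= (23 / 144) × 100
≈ 15.97%

15.97%


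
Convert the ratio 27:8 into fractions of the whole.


Total parts = 27 + 8 = 35
First part: 27/35 = 27/35
Second part: 8/35 = 8/35
= 27/35 and 8/35

27/35 and 8/35


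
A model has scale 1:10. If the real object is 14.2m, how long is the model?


Model size = real / scale
= 14.2 / 10
= 1.4200 m

1.4200 m


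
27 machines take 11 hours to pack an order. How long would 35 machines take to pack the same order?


Inverse proportion: x × y = constant
k = 27 × 11 = 297
y₂ = k / 35 = 297 / 35
= 8.49

8.49


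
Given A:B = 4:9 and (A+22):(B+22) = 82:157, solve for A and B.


Let A = 4k, B = 9k.
(4k + 22) / (9k + 22) = 82/157
Cross-multiply: 157(4k + 22) = 82(9k + 22)
628k + 3454 = 738k + 1804
628k - 738k = 1804 - 3454
-110k = -1650
k = -1650/-110 = 15
A = 4×15 = 60, B = 9×15 = 135
= A = 60, B = 135

A = 60, B = 135


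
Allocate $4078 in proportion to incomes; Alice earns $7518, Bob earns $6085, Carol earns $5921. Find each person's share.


Total income = 7518 + 6085 + 5921 = $19524
Alice: $4078 × 7518/19524 = $1570.29
Bob: $4078 × 6085/19524 = $1270.98
Carol: $4078 × 5921/19524 = $1236.73
= Alice: $1570.29, Bob: $1270.98, Carol: $1236.73

Alice: $1570.29, Bob: $1270.98, Carol: $1236.73


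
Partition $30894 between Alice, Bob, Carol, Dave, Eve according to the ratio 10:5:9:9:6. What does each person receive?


Total parts = 10 + 5 + 9 + 9 + 6 = 39
Alice: 30894 × 10/39 = 7921.54
Bob: 30894 × 5/39 = 3960.77
Carol: 30894 × 9/39 = 7129.38
Dave: 30894 × 9/39 = 7129.38
Eve: 30894 × 6/39 = 4752.92
= Alice: $7921.54, Bob: $3960.77, Carol: $7129.38, Dave: $7129.38, Eve: $4752.92

Alice: $7921.54, Bob: $3960.77, Carol: $7129.38, Dave: $7129.38, Eve: $4752.92


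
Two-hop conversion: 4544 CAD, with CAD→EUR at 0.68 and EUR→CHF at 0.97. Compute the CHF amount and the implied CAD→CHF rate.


Step 1: 4544 CAD × 0.68 = 3089.92 EUR
Step 2: 3089.92 EUR × 0.97 = 2997.22 CHF
Implied rate CAD→CHF = 0.68 × 0.97 = 0.6596
= 2997.22 CHF; implied rate 0.6596 CHF/CAD

2997.22 CHF; implied rate 0.6596 CHF/CAD


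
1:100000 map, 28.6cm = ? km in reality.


Real distance = map distance × scale
= 28.6cm × 100000
= 2860000 cm = 28600.0 m
= 28.600 km

28.600 km


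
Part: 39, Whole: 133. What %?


Percentage = (part / whole) × 100
= (39 / 133) × 100
≈ 29.32%

29.32%


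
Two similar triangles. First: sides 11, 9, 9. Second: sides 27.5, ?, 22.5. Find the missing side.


Scale factor = 27.5/11 = 2.5
Missing side = 9 × 2.5
= 22.5

22.5


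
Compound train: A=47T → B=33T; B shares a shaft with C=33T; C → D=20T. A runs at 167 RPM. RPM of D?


Stage 1: RPM_B = RPM_A × t_A/t_B = 167 × 47/33 = 7849/33 ≈ 237.85
B and C share a shaft → RPM_C = RPM_B
Stage 2: RPM_D = RPM_C × t_C/t_D = RPM_A × (t_A×t_C)/(t_B×t_D)
Overall ratio = (47×33)/(33×20) = 1551/660
RPM_D = 167 × 1551/660 = 259017/660
= 392.45 RPM

392.45 RPM


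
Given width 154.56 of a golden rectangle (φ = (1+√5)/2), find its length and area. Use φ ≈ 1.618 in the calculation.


φ = (1 + √5) / 2 ≈ 1.618
Length = width × φ = 154.56 × 1.618 = 250.07808
≈ 250.08
Area = width × length = 154.56 × 250.07808 = 38652.0680448 ≈ 38652.07
= Length: 250.08, Area: 38652.07

Length: 250.08, Area: 38652.07


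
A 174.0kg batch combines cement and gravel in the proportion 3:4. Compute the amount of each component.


Total parts = 3 + 4 = 7
cement: 174.0 × 3/7 = 74.6kg
gravel: 174.0 × 4/7 = 99.4kg
= 74.6kg and 99.4kg

74.6kg and 99.4kg


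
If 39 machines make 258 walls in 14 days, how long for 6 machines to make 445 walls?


Days ∝ work / workers, so d₂ = d₁ × (m₁/m₂) × (w₂/w₁)
Workers factor (inverse): 39/6 = 6.5000
Work factor (direct): 445/258 ≈ 1.7248
d₂ = 14 × 39/6 × 445/258 = (14 × 39 × 445) / (6 × 258) = 242970/1548
≈ 156.96 days

156.96 days


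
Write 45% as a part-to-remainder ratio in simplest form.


45% means 45 parts out of 100; remainder = 55
Part : remainder = 45:55
GCD = 5
= 9:11

9:11


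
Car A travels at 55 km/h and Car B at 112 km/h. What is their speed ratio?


Ratio = 55:112
GCD = 1
Simplified = 55:112
Time ratio (same distance) = 112:55
Speed ratio = 55:112

55:112


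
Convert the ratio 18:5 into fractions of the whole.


Total parts = 18 + 5 = 23
First part: 18/23 = 18/23
Second part: 5/23 = 5/23
= 18/23 and 5/23

18/23 and 5/23


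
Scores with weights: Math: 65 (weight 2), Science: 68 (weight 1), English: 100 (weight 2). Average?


Numerator = 65×2 + 68×1 + 100×2
= 130 + 68 + 200
= 398
Total weight = 5
Weighted avg = 398/5
= 79.60

79.60


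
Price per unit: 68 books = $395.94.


Unit rate = total / quantity
= 395.94 / 68
= $5.82 per unit

$5.82 per unit


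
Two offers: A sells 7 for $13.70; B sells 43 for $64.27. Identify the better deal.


Deal A: $13.70/7 = $1.9571/unit
Deal B: $64.27/43 = $1.4947/unit
B is cheaper per unit
= Deal B

Deal B


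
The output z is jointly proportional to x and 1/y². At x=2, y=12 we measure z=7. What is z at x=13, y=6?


z = k·x/y²
Solve for k using the known point: k = z·y²/x = 7×144/2 = 1008/2 = 504.0000
Now evaluate at x=13, y=6:
z = k × 13 / 36 = (1008 × 13) / (2 × 36) = 13104/72
= 182.0000

182.0000


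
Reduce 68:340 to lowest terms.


GCD(68, 340) = 68
68/68 : 340/68
= 1:5

1:5


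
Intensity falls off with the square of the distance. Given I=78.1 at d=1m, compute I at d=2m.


I₁d₁² = I₂d₂²
I₂ = I₁ × (d₁/d₂)²
= 78.1 × (1/2)²
= 78.1 × 1/4
= 78.1/4
= 19.5250

19.5250


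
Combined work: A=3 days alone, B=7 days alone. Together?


Rate of A = 1/3 per day
Rate of B = 1/7 per day
Combined rate = 1/3 + 1/7 = 10/21 ≈ 0.4762 per day
Days = 1 / combined rate = 21/10
= 2.10 days

2.10 days


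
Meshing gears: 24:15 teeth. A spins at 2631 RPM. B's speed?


Gear ratio = 24:15 = 8:5
RPM_B = RPM_A × (teeth_A / teeth_B)
= 2631 × (24/15)
= 4209.6 RPM

4209.6 RPM


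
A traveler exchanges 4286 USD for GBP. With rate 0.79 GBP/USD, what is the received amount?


Amount × rate = 4286 × 0.79
= 3385.94 GBP

3385.94 GBP


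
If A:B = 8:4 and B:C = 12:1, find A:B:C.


Match B: multiply A:B by 12 → 96:48
Multiply B:C by 4 → 48:4
Combined: 96:48:4
GCD = 4
= 24:12:1

24:12:1


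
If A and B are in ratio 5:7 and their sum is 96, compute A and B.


Let A = 5k, B = 7k.
5k + 7k = 96
12k = 96 → k = 96/12 = 8
A = 5×8 = 40, B = 7×8 = 56
= A = 40, B = 56

A = 40, B = 56


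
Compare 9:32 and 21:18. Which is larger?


9/32 = 0.2812
21/18 = 1.1667
0.2812 < 1.1667, so 9:32 is less
= 21:18

21:18


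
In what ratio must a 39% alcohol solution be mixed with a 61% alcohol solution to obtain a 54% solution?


Let x parts of 39% mix with y parts of 61%.
39x + 61y = 54(x + y)
39x + 61y = 54x + 54y
x(39 - 54) = y(54 - 61)
x/y = (61 - 54)/(54 - 39) = 7/15
Simplify: 7:15
= 7:15

7:15


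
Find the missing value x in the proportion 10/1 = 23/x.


Cross multiply: 10 × x = 1 × 23
10x = 23
x = 23 / 10
= 2.30

2.30


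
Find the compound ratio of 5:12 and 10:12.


Compound ratio = (5×10) : (12×12)
= 50:144
GCD = 2
= 25:72

25:72


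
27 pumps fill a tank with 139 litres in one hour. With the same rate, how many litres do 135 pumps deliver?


Direct proportion: y/x = constant
k = 139/27 ≈ 5.1481
y₂ = k × 135 = 139 × 135 / 27 = 18765/27
= 695.00

695.00


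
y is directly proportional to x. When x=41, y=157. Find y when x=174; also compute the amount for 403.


Direct proportion: y/x = constant
k = 157/41 ≈ 3.8293
y at x=174: k × 174 = 157 × 174 / 41 = 27318/41 ≈ 666.29
y at x=403: k × 403 = 157 × 403 / 41 = 63271/41 ≈ 1543.20
= 666.29 and 1543.20

666.29 and 1543.20


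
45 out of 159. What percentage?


Percentage = (part / whole) × 100
= (45 / 159) × 100
≈ 28.30%

28.30%


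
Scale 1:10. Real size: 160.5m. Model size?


Model size = real / scale
= 160.5 / 10
= 16.0500 m

16.0500 m


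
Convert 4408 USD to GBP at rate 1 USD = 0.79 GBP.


Amount × rate = 4408 × 0.79
= 3482.32 GBP

3482.32 GBP


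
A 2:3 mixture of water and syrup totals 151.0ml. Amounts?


Total parts = 2 + 3 = 5
water: 151.0 × 2/5 = 60.4ml
syrup: 151.0 × 3/5 = 90.6ml
= 60.4ml and 90.6ml

60.4ml and 90.6ml


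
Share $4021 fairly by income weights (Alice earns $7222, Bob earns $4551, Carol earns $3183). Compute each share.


Total income = 7222 + 4551 + 3183 = $14956
Alice: $4021 × 7222/14956 = $1941.67
Bob: $4021 × 4551/14956 = $1223.56
Carol: $4021 × 3183/14956 = $855.77
= Alice: $1941.67, Bob: $1223.56, Carol: $855.77

Alice: $1941.67, Bob: $1223.56, Carol: $855.77


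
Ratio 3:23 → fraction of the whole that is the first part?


Total parts = 3 + 23 = 26
First part: 3/26 = 3/26
= 3/26

3/26


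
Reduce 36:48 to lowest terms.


GCD(36, 48) = 12
36/12 : 48/12
= 3:4

3:4


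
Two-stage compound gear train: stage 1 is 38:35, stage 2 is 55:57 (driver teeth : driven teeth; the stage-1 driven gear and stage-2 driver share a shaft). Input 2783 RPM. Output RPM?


Stage 1: RPM_B = RPM_A × t_A/t_B = 2783 × 38/35 = 105754/35 ≈ 3021.54
B and C share a shaft → RPM_C = RPM_B
Stage 2: RPM_D = RPM_C × t_C/t_D = RPM_A × (t_A×t_C)/(t_B×t_D)
Overall ratio = (38×55)/(35×57) = 2090/1995
RPM_D = 2783 × 2090/1995 = 5816470/1995
≈ 2915.52 RPM

2915.52 RPM


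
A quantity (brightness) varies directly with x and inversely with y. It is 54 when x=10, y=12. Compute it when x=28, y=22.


z = k·x/y
Solve for k using the known point: k = z·y/x = 54×12/10 = 648/10 = 64.8000
Now evaluate at x=28, y=22:
z = k × 28 / 22 = (648 × 28) / (10 × 22) = 18144/220
≈ 82.4727

82.4727


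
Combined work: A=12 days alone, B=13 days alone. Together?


Rate of A = 1/12 per day
Rate of B = 1/13 per day
Combined rate = 1/12 + 1/13 = 25/156 ≈ 0.1603 per day
Days = 1 / combined rate = 156/25
= 6.24 days

6.24 days


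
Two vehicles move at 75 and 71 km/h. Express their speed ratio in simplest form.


Ratio = 75:71
GCD = 1
Simplified = 75:71
Time ratio (same distance) = 71:75
Speed ratio = 75:71

75:71


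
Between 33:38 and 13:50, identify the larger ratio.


33/38 = 0.8684
13/50 = 0.2600
0.8684 > 0.2600, so 33:38 is greater
= 33:38

33:38


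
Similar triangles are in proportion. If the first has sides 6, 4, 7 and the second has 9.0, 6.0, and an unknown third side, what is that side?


Scale factor = 9.0/6 = 1.5
Missing side = 7 × 1.5
= 10.5

10.5


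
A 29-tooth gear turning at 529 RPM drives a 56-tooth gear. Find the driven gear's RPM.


Gear ratio = 29:56 = 29:56
RPM_B = RPM_A × (teeth_A / teeth_B)
= 529 × (29/56)
= 273.9 RPM

273.9 RPM


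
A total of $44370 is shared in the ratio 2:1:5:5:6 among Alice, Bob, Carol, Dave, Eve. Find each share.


Total parts = 2 + 1 + 5 + 5 + 6 = 19
Alice: 44370 × 2/19 = 4670.53
Bob: 44370 × 1/19 = 2335.26
Carol: 44370 × 5/19 = 11676.32
Dave: 44370 × 5/19 = 11676.32
Eve: 44370 × 6/19 = 14011.58
= Alice: $4670.53, Bob: $2335.26, Carol: $11676.32, Dave: $11676.32, Eve: $14011.58

Alice: $4670.53, Bob: $2335.26, Carol: $11676.32, Dave: $11676.32, Eve: $14011.58


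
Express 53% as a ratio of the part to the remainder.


53% means 53 parts out of 100; remainder = 47
Part : remainder = 53:47
GCD = 1
= 53:47

53:47


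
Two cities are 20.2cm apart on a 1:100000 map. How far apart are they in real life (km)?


Real distance = map distance × scale
= 20.2cm × 100000
= 2020000 cm = 20200.0 m
= 20.200 km

20.200 km


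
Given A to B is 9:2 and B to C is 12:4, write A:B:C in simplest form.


Match B: multiply A:B by 12 → 108:24
Multiply B:C by 2 → 24:8
Combined: 108:24:8
GCD = 4
= 27:6:2

27:6:2


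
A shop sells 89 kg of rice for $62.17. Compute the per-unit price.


Unit rate = total / quantity
= 62.17 / 89
= $0.70 per unit

$0.70 per unit


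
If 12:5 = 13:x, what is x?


Cross multiply: 12 × x = 5 × 13
12x = 65
x = 65 / 12
= 5.42

5.42


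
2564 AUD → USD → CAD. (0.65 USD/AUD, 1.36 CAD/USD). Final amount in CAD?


Step 1: 2564 AUD × 0.65 = 1666.60 USD
Step 2: 1666.60 USD × 1.36 = 2266.58 CAD
Implied rate AUD→CAD = 0.65 × 1.36 = 0.8840
= 2266.58 CAD

2266.58 CAD


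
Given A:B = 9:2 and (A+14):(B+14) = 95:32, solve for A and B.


Let A = 9k, B = 2k.
(9k + 14) / (2k + 14) = 95/32
Cross-multiply: 32(9k + 14) = 95(2k + 14)
288k + 448 = 190k + 1330
288k - 190k = 1330 - 448
98k = 882
k = 882/98 = 9
A = 9×9 = 81, B = 2×9 = 18
= A = 81, B = 18

A = 81, B = 18


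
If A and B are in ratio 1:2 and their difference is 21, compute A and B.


Let A = 1k, B = 2k.
2k - 1k = 21
1k = 21 → k = 21/1 = 21
A = 1×21 = 21, B = 2×21 = 42
= A = 21, B = 42

A = 21, B = 42


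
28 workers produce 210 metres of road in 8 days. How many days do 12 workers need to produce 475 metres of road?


Days ∝ work / workers, so d₂ = d₁ × (m₁/m₂) × (w₂/w₁)
Workers factor (inverse): 28/12 ≈ 2.3333
Work factor (direct): 475/210 ≈ 2.2619
d₂ = 8 × 28/12 × 475/210 = (8 × 28 × 475) / (12 × 210) = 106400/2520
≈ 42.22 days

42.22 days


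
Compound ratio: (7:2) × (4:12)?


Compound ratio = (7×4) : (2×12)
= 28:24
GCD = 4
= 7:6

7:6


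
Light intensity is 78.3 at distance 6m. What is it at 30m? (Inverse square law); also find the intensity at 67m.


I₁d₁² = I₂d₂²
I at 30m = 78.3 × (6/30)² = 78.3 × 36/900 = 2818.8/900 = 3.1320
I at 67m = 78.3 × (6/67)² = 78.3 × 36/4489 = 2818.8/4489 ≈ 0.6279
= 3.1320 and 0.6279

3.1320 and 0.6279


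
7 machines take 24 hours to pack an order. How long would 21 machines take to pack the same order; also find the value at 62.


Inverse proportion: x × y = constant
k = 7 × 24 = 168
At x=21: k/21 = 8.00
At x=62: k/62 = 2.71
= 8.00 and 2.71

8.00 and 2.71


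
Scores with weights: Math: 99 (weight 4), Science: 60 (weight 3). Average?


Numerator = 99×4 + 60×3
= 396 + 180
= 576
Total weight = 7
Weighted avg = 576/7
= 82.29

82.29


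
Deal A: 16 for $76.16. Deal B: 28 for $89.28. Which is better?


Deal A: $76.16/16 = $4.7600/unit
Deal B: $89.28/28 = $3.1886/unit
B is cheaper per unit
= Deal B

Deal B


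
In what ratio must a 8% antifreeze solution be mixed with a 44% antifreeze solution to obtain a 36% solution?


Let x parts of 8% mix with y parts of 44%.
8x + 44y = 36(x + y)
8x + 44y = 36x + 36y
x(8 - 36) = y(36 - 44)
x/y = (44 - 36)/(36 - 8) = 8/28
Simplify: 2:7
= 2:7

2:7


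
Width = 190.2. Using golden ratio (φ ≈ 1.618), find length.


φ = (1 + √5) / 2 ≈ 1.618
Length = width × φ = 190.2 × 1.618 = 307.7436
≈ 307.74

307.74


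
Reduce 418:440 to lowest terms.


GCD(418, 440) = 22
418/22 : 440/22
= 19:20

19:20


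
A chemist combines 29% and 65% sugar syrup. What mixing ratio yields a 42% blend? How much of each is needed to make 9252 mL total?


Let x parts of 29% mix with y parts of 65%.
29x + 65y = 42(x + y)
29x + 65y = 42x + 42y
x(29 - 42) = y(42 - 65)
x/y = (65 - 42)/(42 - 29) = 23/13
Simplify: 23:13
Total parts = 36; one part = 9252/36 = 257.00 mL
29% solution: 23×257.00 = 5911.00 mL
65% solution: 13×257.00 = 3341.00 mL
= ratio 23:13; 5911.00 mL and 3341.00 mL

ratio 23:13; 5911.00 mL and 3341.00 mL


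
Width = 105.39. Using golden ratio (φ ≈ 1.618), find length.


φ = (1 + √5) / 2 ≈ 1.618
Length = width × φ = 105.39 × 1.618 = 170.52102
≈ 170.52

170.52


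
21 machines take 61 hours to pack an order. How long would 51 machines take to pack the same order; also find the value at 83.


Inverse proportion: x × y = constant
k = 21 × 61 = 1281
At x=51: k/51 = 25.12
At x=83: k/83 = 15.43
= 25.12 and 15.43

25.12 and 15.43


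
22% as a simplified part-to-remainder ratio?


22% means 22 parts out of 100; remainder = 78
Part : remainder = 22:78
GCD = 2
= 11:39

11:39


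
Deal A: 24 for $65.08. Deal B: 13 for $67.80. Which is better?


Deal A: $65.08/24 = $2.7117/unit
Deal B: $67.80/13 = $5.2154/unit
A is cheaper per unit
= Deal A

Deal A


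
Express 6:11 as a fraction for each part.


Total parts = 6 + 11 = 17
First part: 6/17 = 6/17
Second part: 11/17 = 11/17
= 6/17 and 11/17

6/17 and 11/17


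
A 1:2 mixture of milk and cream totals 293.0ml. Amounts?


Total parts = 1 + 2 = 3
milk: 293.0 × 1/3 = 97.7ml
cream: 293.0 × 2/3 = 195.3ml
= 97.7ml and 195.3ml

97.7ml and 195.3ml


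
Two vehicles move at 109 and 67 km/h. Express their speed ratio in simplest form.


Ratio = 109:67
GCD = 1
Simplified = 109:67
Time ratio (same distance) = 67:109
Speed ratio = 109:67

109:67


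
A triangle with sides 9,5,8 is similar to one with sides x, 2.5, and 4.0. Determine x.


Scale factor = 2.5/5 = 0.5
Missing side = 9 × 0.5
= 4.5

4.5


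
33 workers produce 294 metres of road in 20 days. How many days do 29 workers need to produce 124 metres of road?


Days ∝ work / workers, so d₂ = d₁ × (m₁/m₂) × (w₂/w₁)
Workers factor (inverse): 33/29 ≈ 1.1379
Work factor (direct): 124/294 ≈ 0.4218
d₂ = 20 × 33/29 × 124/294 = (20 × 33 × 124) / (29 × 294) = 81840/8526
≈ 9.60 days

9.60 days


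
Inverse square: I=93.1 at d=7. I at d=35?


I₁d₁² = I₂d₂²
I₂ = I₁ × (d₁/d₂)²
= 93.1 × (7/35)²
= 93.1 × 49/1225
= 4561.9/1225
= 3.7240

3.7240


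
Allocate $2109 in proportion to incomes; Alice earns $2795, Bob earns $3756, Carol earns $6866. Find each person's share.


Total income = 2795 + 3756 + 6866 = $13417
Alice: $2109 × 2795/13417 = $439.34
Bob: $2109 × 3756/13417 = $590.40
Carol: $2109 × 6866/13417 = $1079.26
= Alice: $439.34, Bob: $590.40, Carol: $1079.26

Alice: $439.34, Bob: $590.40, Carol: $1079.26


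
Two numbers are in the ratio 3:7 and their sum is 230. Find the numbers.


Let A = 3k, B = 7k.
3k + 7k = 230
10k = 230 → k = 230/10 = 23
A = 3×23 = 69, B = 7×23 = 161
= A = 69, B = 161

A = 69, B = 161


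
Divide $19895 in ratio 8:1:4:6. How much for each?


Total parts = 8 + 1 + 4 + 6 = 19
Part 1: 19895 × 8/19 = 8376.84
Part 2: 19895 × 1/19 = 1047.11
Part 3: 19895 × 4/19 = 4188.42
Part 4: 19895 × 6/19 = 6282.63
= Part 1: $8376.84, Part 2: $1047.11, Part 3: $4188.42, Part 4: $6282.63

Part 1: $8376.84, Part 2: $1047.11, Part 3: $4188.42, Part 4: $6282.63


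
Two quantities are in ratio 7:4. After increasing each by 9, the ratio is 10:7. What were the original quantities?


Let A = 7k, B = 4k.
(7k + 9) / (4k + 9) = 10/7
Cross-multiply: 7(7k + 9) = 10(4k + 9)
49k + 63 = 40k + 90
49k - 40k = 90 - 63
9k = 27
k = 27/9 = 3
A = 7×3 = 21, B = 4×3 = 12
= A = 21, B = 12

A = 21, B = 12


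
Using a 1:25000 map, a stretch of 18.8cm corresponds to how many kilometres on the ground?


Real distance = map distance × scale
= 18.8cm × 25000
= 470000 cm = 4700.0 m
= 4.700 km

4.700 km


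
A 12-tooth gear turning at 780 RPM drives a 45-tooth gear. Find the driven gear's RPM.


Gear ratio = 12:45 = 4:15
RPM_B = RPM_A × (teeth_A / teeth_B)
= 780 × (12/45)
= 208.0 RPM

208.0 RPM


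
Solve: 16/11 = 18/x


Cross multiply: 16 × x = 11 × 18
16x = 198
x = 198 / 16
= 12.38

12.38


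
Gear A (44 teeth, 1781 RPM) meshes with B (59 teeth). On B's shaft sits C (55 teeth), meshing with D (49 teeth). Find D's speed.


Stage 1: RPM_B = RPM_A × t_A/t_B = 1781 × 44/59 = 78364/59 ≈ 1328.20
B and C share a shaft → RPM_C = RPM_B
Stage 2: RPM_D = RPM_C × t_C/t_D = RPM_A × (t_A×t_C)/(t_B×t_D)
Overall ratio = (44×55)/(59×49) = 2420/2891
RPM_D = 1781 × 2420/2891 = 4310020/2891
≈ 1490.84 RPM

1490.84 RPM


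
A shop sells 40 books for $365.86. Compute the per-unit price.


Unit rate = total / quantity
= 365.86 / 40
= $9.15 per unit

$9.15 per unit


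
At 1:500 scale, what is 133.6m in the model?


Model size = real / scale
= 133.6 / 500
= 0.2672 m

0.2672 m


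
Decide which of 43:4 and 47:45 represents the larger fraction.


43/4 = 10.7500
47/45 = 1.0444
10.7500 > 1.0444, so 43:4 is greater
= 43:4

43:4


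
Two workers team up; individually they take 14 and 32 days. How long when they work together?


Rate of A = 1/14 per day
Rate of B = 1/32 per day
Combined rate = 1/14 + 1/32 = 46/448 ≈ 0.1027 per day
Days = 1 / combined rate = 448/46
≈ 9.74 days

9.74 days


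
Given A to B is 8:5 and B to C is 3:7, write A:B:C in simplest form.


Match B: multiply A:B by 3 → 24:15
Multiply B:C by 5 → 15:35
Combined: 24:15:35
GCD = 1
= 24:15:35

24:15:35


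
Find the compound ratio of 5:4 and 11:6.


Compound ratio = (5×11) : (4×6)
= 55:24
GCD = 1
= 55:24

55:24


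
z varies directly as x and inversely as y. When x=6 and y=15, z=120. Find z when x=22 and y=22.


z = k·x/y
Solve for k using the known point: k = z·y/x = 120×15/6 = 1800/6 = 300.0000
Now evaluate at x=22, y=22:
z = k × 22 / 22 = (1800 × 22) / (6 × 22) = 39600/132
= 300.0000

300.0000


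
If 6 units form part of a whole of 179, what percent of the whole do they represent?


Percentage = (part / whole) × 100
= (6 / 179) × 100
≈ 3.35%

3.35%


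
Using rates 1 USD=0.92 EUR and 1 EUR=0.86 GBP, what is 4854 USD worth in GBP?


Step 1: 4854 USD × 0.92 = 4465.68 EUR
Step 2: 4465.68 EUR × 0.86 = 3840.48 GBP
Implied rate USD→GBP = 0.92 × 0.86 = 0.7912
= 3840.48 GBP

3840.48 GBP


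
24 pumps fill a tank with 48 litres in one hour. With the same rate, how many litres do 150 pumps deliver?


Direct proportion: y/x = constant
k = 48/24 = 2.0000
y₂ = k × 150 = 48 × 150 / 24 = 7200/24
= 300.00

300.00


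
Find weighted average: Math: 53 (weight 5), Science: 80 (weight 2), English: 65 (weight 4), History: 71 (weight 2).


Numerator = 53×5 + 80×2 + 65×4 + 71×2
= 265 + 160 + 260 + 142
= 827
Total weight = 13
Weighted avg = 827/13
= 63.62

63.62


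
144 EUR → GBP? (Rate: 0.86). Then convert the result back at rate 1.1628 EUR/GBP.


Amount × rate = 144 × 0.86 = 123.84 GBP
Round-trip: 123.84 × 1.1628 = 144.00 EUR
= 123.84 GBP, then 144.00 EUR

123.84 GBP, then 144.00 EUR


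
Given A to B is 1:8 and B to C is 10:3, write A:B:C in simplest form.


Match B: multiply A:B by 10 → 10:80
Multiply B:C by 8 → 80:24
Combined: 10:80:24
GCD = 2
= 5:40:12

5:40:12


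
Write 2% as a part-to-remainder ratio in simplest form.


2% means 2 parts out of 100; remainder = 98
Part : remainder = 2:98
GCD = 2
= 1:49

1:49


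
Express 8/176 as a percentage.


Percentage = (part / whole) × 100
= (8 / 176) × 100
≈ 4.55%

4.55%


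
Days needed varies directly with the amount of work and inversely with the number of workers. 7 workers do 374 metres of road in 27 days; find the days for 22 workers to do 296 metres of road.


Days ∝ work / workers, so d₂ = d₁ × (m₁/m₂) × (w₂/w₁)
Workers factor (inverse): 7/22 ≈ 0.3182
Work factor (direct): 296/374 ≈ 0.7914
d₂ = 27 × 7/22 × 296/374 = (27 × 7 × 296) / (22 × 374) = 55944/8228
≈ 6.80 days

6.80 days


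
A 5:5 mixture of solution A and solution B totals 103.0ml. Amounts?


Total parts = 5 + 5 = 10
solution A: 103.0 × 5/10 = 51.5ml
solution B: 103.0 × 5/10 = 51.5ml
= 51.5ml and 51.5ml

51.5ml and 51.5ml


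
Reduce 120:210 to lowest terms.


GCD(120, 210) = 30
120/30 : 210/30
= 4:7

4:7


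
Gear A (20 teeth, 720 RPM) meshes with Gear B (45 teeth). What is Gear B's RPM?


Gear ratio = 20:45 = 4:9
RPM_B = RPM_A × (teeth_A / teeth_B)
= 720 × (20/45)
= 320.0 RPM

320.0 RPM


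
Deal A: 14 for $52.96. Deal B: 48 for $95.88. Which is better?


Deal A: $52.96/14 = $3.7829/unit
Deal B: $95.88/48 = $1.9975/unit
B is cheaper per unit
= Deal B

Deal B


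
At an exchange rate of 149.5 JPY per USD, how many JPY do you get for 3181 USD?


Amount × rate = 3181 × 149.5
= 475559.50 JPY

475559.50 JPY


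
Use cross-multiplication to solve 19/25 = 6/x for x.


Cross multiply: 19 × x = 25 × 6
19x = 150
x = 150 / 19
= 7.89

7.89


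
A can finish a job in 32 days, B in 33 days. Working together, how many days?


Rate of A = 1/32 per day
Rate of B = 1/33 per day
Combined rate = 1/32 + 1/33 = 65/1056 ≈ 0.0616 per day
Days = 1 / combined rate = 1056/65
≈ 16.25 days

16.25 days


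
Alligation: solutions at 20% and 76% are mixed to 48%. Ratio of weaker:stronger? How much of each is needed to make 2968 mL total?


Let x parts of 20% mix with y parts of 76%.
20x + 76y = 48(x + y)
20x + 76y = 48x + 48y
x(20 - 48) = y(48 - 76)
x/y = (76 - 48)/(48 - 20) = 28/28
Simplify: 1:1
Total parts = 2; one part = 2968/2 = 1484.00 mL
20% solution: 1×1484.00 = 1484.00 mL
76% solution: 1×1484.00 = 1484.00 mL
= ratio 1:1; 1484.00 mL and 1484.00 mL

ratio 1:1; 1484.00 mL and 1484.00 mL


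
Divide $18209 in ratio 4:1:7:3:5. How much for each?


Total parts = 4 + 1 + 7 + 3 + 5 = 20
Part 1: 18209 × 4/20 = 3641.80
Part 2: 18209 × 1/20 = 910.45
Part 3: 18209 × 7/20 = 6373.15
Part 4: 18209 × 3/20 = 2731.35
Part 5: 18209 × 5/20 = 4552.25
= Part 1: $3641.80, Part 2: $910.45, Part 3: $6373.15, Part 4: $2731.35, Part 5: $4552.25

Part 1: $3641.80, Part 2: $910.45, Part 3: $6373.15, Part 4: $2731.35, Part 5: $4552.25


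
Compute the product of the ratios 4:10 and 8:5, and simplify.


Compound ratio = (4×8) : (10×5)
= 32:50
GCD = 2
= 16:25

16:25


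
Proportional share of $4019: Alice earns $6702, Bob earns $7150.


Total income = 6702 + 7150 = $13852
Alice: $4019 × 6702/13852 = $1944.51
Bob: $4019 × 7150/13852 = $2074.49
= Alice: $1944.51, Bob: $2074.49

Alice: $1944.51, Bob: $2074.49
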